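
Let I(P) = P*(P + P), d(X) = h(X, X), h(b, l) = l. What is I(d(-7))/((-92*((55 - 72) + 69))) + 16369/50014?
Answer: 18351981/59816744 ≈ 0.30680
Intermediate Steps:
d(X) = X
I(P) = 2*P² (I(P) = P*(2*P) = 2*P²)
I(d(-7))/((-92*((55 - 72) + 69))) + 16369/50014 = (2*(-7)²)/((-92*((55 - 72) + 69))) + 16369/50014 = (2*49)/((-92*(-17 + 69))) + 16369*(1/50014) = 98/((-92*52)) + 16369/50014 = 98/(-4784) + 16369/50014 = 98*(-1/4784) + 16369/50014 = -49/2392 + 16369/50014 = 18351981/59816744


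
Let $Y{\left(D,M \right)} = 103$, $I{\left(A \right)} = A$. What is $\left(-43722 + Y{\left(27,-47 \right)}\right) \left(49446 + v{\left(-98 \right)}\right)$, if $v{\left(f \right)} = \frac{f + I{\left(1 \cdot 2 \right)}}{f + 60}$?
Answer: $- \frac{40981010118}{19} \approx -2.1569 \cdot 10^{9}$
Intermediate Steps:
$v{\left(f \right)} = \frac{2 + f}{60 + f}$ ($v{\left(f \right)} = \frac{f + 1 \cdot 2}{f + 60} = \frac{f + 2}{60 + f} = \frac{2 + f}{60 + f}$)
$\left(-43722 + Y{\left(27,-47 \right)}\right) \left(49446 + v{\left(-98 \right)}\right) = \left(-43722 + 103\right) \left(49446 + \frac{2 - 98}{60 - 98}\right) = - 43619 \left(49446 + \frac{1}{-38} \left(-96\right)\right) = - 43619 \left(49446 - - \frac{48}{19}\right) = - 43619 \left(49446 + \frac{48}{19}\right) = \left(-43619\right) \frac{939522}{19} = - \frac{40981010118}{19}$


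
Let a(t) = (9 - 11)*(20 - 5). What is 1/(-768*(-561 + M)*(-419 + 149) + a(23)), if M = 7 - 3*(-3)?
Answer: -1/113011230 ≈ -8.8487e-9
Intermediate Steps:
M = 16 (M = 7 + 9 = 16)
a(t) = -30 (a(t) = -2*15 = -30)
1/(-768*(-561 + M)*(-419 + 149) + a(23)) = 1/(-768*(-561 + 16)*(-419 + 149) - 30) = 1/(-(-418560)*(-270) - 30) = 1/(-768*147150 - 30) = 1/(-113011200 - 30) = 1/(-113011230) = -1/113011230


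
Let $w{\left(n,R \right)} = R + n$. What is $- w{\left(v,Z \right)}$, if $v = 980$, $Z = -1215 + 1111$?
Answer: $-876$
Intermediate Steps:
$Z = -104$
$- w{\left(v,Z \right)} = - (-104 + 980) = \left(-1\right) 876 = -876$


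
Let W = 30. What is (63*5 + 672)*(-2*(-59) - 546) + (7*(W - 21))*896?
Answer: -365988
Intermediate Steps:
(63*5 + 672)*(-2*(-59) - 546) + (7*(W - 21))*896 = (63*5 + 672)*(-2*(-59) - 546) + (7*(30 - 21))*896 = (315 + 672)*(118 - 546) + (7*9)*896 = 987*(-428) + 63*896 = -422436 + 56448 = -365988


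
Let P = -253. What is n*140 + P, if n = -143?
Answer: -20273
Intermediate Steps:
n*140 + P = -143*140 - 253 = -20020 - 253 = -20273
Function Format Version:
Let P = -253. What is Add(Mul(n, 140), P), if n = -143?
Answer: -20273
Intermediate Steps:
Add(Mul(n, 140), P) = Add(Mul(-143, 140), -253) = Add(-20020, -253) = -20273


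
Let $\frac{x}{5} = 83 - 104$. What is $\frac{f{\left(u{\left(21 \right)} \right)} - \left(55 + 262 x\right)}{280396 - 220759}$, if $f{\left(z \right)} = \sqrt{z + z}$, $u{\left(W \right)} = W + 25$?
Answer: $\frac{27455}{59637} + \frac{2 \sqrt{23}}{59637} \approx 0.46053$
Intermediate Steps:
$x = -105$ ($x = 5 \left(83 - 104\right) = 5 \left(-21\right) = -105$)
$u{\left(W \right)} = 25 + W$
$f{\left(z \right)} = \sqrt{2} \sqrt{z}$ ($f{\left(z \right)} = \sqrt{2 z} = \sqrt{2} \sqrt{z}$)
$\frac{f{\left(u{\left(21 \right)} \right)} - \left(55 + 262 x\right)}{280396 - 220759} = \frac{\sqrt{2} \sqrt{25 + 21} - -27455}{280396 - 220759} = \frac{\sqrt{2} \sqrt{46} + \left(-55 + 27510\right)}{59637} = \left(2 \sqrt{23} + 27455\right) \frac{1}{59637} = \left(27455 + 2 \sqrt{23}\right) \frac{1}{59637} = \frac{27455}{59637} + \frac{2 \sqrt{23}}{59637}$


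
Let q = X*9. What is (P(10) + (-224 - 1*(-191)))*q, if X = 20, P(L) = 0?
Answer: -5940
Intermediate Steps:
q = 180 (q = 20*9 = 180)
(P(10) + (-224 - 1*(-191)))*q = (0 + (-224 - 1*(-191)))*180 = (0 + (-224 + 191))*180 = (0 - 33)*180 = -33*180 = -5940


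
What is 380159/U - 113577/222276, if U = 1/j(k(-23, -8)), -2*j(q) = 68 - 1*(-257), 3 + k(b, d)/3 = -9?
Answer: -4577095389909/74092 ≈ -6.1776e+7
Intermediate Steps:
k(b, d) = -36 (k(b, d) = -9 + 3*(-9) = -9 - 27 = -36)
j(q) = -325/2 (j(q) = -(68 - 1*(-257))/2 = -(68 + 257)/2 = -½*325 = -325/2)
U = -2/325 (U = 1/(-325/2) = -2/325 ≈ -0.0061538)
380159/U - 113577/222276 = 380159/(-2/325) - 113577/222276 = 380159*(-325/2) - 113577*1/222276 = -123551675/2 - 37859/74092 = -4577095389909/74092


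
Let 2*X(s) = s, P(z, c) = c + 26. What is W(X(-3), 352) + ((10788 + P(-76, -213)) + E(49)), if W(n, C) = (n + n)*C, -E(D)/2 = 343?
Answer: 8859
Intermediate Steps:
P(z, c) = 26 + c
E(D) = -686 (E(D) = -2*343 = -686)
X(s) = s/2
W(n, C) = 2*C*n (W(n, C) = (2*n)*C = 2*C*n)
W(X(-3), 352) + ((10788 + P(-76, -213)) + E(49)) = 2*352*((½)*(-3)) + ((10788 + (26 - 213)) - 686) = 2*352*(-3/2) + ((10788 - 187) - 686) = -1056 + (10601 - 686) = -1056 + 9915 = 8859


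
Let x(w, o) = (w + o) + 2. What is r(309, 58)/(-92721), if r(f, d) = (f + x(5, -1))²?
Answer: -33075/30907 ≈ -1.0701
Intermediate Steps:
x(w, o) = 2 + o + w (x(w, o) = (o + w) + 2 = 2 + o + w)
r(f, d) = (6 + f)² (r(f, d) = (f + (2 - 1 + 5))² = (f + 6)² = (6 + f)²)
r(309, 58)/(-92721) = (6 + 309)²/(-92721) = 315²*(-1/92721) = 99225*(-1/92721) = -33075/30907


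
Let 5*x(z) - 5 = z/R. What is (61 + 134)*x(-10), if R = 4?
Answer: 195/2 ≈ 97.500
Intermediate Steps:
x(z) = 1 + z/20 (x(z) = 1 + (z/4)/5 = 1 + z/20)
(61 + 134)*x(-10) = (61 + 134)*(1 + (1/20)*(-10)) = 195*(1 - ½) = 195*(½) = 195/2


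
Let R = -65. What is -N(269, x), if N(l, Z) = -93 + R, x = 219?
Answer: 158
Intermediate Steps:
N(l, Z) = -158 (N(l, Z) = -93 - 65 = -158)
-N(269, x) = -1*(-158) = 158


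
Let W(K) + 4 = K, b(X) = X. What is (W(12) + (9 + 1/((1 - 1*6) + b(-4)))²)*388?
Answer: 2734624/81 ≈ 33761.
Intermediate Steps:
W(K) = -4 + K
(W(12) + (9 + 1/((1 - 1*6) + b(-4)))²)*388 = ((-4 + 12) + (9 + 1/((1 - 1*6) - 4))²)*388 = (8 + (9 + 1/((1 - 6) - 4))²)*388 = (8 + (9 + 1/(-5 - 4))²)*388 = (8 + (9 + 1/(-9))²)*388 = (8 + (9 - ⅑)²)*388 = (8 + (80/9)²)*388 = (8 + 6400/81)*388 = (7048/81)*388 = 2734624/81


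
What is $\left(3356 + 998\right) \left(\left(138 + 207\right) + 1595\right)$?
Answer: $8446760$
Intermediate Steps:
$\left(3356 + 998\right) \left(\left(138 + 207\right) + 1595\right) = 4354 \left(345 + 1595\right) = 4354 \cdot 1940 = 8446760$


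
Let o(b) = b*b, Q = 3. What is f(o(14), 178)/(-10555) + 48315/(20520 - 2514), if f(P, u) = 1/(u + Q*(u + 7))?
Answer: 124601399573/46436363630 ≈ 2.6833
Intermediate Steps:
o(b) = b²
f(P, u) = 1/(21 + 4*u) (f(P, u) = 1/(u + 3*(u + 7)) = 1/(u + 3*(7 + u)) = 1/(u + (21 + 3*u)) = 1/(21 + 4*u))
f(o(14), 178)/(-10555) + 48315/(20520 - 2514) = 1/((21 + 4*178)*(-10555)) + 48315/(20520 - 2514) = -1/10555/(21 + 712) + 48315/18006 = -1/10555/733 + 48315*(1/18006) = (1/733)*(-1/10555) + 16105/6002 = -1/7736815 + 16105/6002 = 124601399573/46436363630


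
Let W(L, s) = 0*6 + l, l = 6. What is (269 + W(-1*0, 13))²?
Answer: 75625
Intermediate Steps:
W(L, s) = 6 (W(L, s) = 0*6 + 6 = 0 + 6 = 6)
(269 + W(-1*0, 13))² = (269 + 6)² = 275² = 75625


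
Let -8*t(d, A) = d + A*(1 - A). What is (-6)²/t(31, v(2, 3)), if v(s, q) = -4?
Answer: -288/11 ≈ -26.182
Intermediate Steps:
t(d, A) = -d/8 - A*(1 - A)/8 (t(d, A) = -(d + A*(1 - A))/8 = -d/8 - A*(1 - A)/8)
(-6)²/t(31, v(2, 3)) = (-6)²/(-⅛*(-4) - ⅛*31 + (⅛)*(-4)²) = 36/(½ - 31/8 + (⅛)*16) = 36/(½ - 31/8 + 2) = 36/(-11/8) = 36*(-8/11) = -288/11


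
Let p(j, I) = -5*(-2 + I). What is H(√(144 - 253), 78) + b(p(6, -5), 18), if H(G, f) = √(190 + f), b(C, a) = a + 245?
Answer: 263 + 2*√67 ≈ 279.37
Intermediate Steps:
p(j, I) = 10 - 5*I
b(C, a) = 245 + a
H(√(144 - 253), 78) + b(p(6, -5), 18) = √(190 + 78) + (245 + 18) = √268 + 263 = 2*√67 + 263 = 263 + 2*√67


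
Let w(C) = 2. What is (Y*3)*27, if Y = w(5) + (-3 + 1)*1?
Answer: 0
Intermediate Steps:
Y = 0 (Y = 2 + (-3 + 1)*1 = 2 - 2*1 = 2 - 2 = 0)
(Y*3)*27 = (0*3)*27 = 0*27 = 0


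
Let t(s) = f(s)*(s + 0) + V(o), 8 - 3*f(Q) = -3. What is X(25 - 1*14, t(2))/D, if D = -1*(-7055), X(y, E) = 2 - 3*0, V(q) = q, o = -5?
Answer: 2/7055 ≈ 0.00028349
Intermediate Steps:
f(Q) = 11/3 (f(Q) = 8/3 - ⅓*(-3) = 8/3 + 1 = 11/3)
t(s) = -5 + 11*s/3 (t(s) = 11*(s + 0)/3 - 5 = 11*s/3 - 5 = -5 + 11*s/3)
X(y, E) = 2 (X(y, E) = 2 + 0 = 2)
D = 7055
X(25 - 1*14, t(2))/D = 2/7055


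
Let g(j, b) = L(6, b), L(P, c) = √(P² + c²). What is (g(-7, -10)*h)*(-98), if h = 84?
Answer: -16464*√34 ≈ -96001.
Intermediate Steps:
g(j, b) = √(36 + b²) (g(j, b) = √(6² + b²) = √(36 + b²))
(g(-7, -10)*h)*(-98) = (√(36 + (-10)²)*84)*(-98) = (√(36 + 100)*84)*(-98) = (√136*84)*(-98) = ((2*√34)*84)*(-98) = (168*√34)*(-98) = -16464*√34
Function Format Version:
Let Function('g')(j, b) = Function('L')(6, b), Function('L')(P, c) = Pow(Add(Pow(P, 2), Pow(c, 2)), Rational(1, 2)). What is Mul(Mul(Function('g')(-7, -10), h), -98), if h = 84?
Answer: Mul(-16464, Pow(34, Rational(1, 2))) ≈ -96001.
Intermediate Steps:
Function('g')(j, b) = Pow(Add(36, Pow(b, 2)), Rational(1, 2)) (Function('g')(j, b) = Pow(Add(Pow(6, 2), Pow(b, 2)), Rational(1, 2)) = Pow(Add(36, Pow(b, 2)), Rational(1, 2)))
Mul(Mul(Function('g')(-7, -10), h), -98) = Mul(Mul(Pow(Add(36, Pow(-10, 2)), Rational(1, 2)), 84), -98) = Mul(Mul(Pow(Add(36, 100), Rational(1, 2)), 84), -98) = Mul(Mul(Pow(136, Rational(1, 2)), 84), -98) = Mul(Mul(Mul(2, Pow(34, Rational(1, 2))), 84), -98) = Mul(Mul(168, Pow(34, Rational(1, 2))), -98) = Mul(-16464, Pow(34, Rational(1, 2)))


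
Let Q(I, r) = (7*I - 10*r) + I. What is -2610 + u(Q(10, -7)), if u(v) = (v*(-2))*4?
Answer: -3810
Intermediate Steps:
Q(I, r) = -10*r + 8*I (Q(I, r) = (-10*r + 7*I) + I = -10*r + 8*I)
u(v) = -8*v (u(v) = -2*v*4 = -8*v)
-2610 + u(Q(10, -7)) = -2610 - 8*(-10*(-7) + 8*10) = -2610 - 8*(70 + 80) = -2610 - 8*150 = -2610 - 1200 = -3810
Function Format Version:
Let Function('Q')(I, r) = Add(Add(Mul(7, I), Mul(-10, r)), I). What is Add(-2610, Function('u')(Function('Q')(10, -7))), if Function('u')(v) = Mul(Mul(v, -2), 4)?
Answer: -3810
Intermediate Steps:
Function('Q')(I, r) = Add(Mul(-10, r), Mul(8, I)) (Function('Q')(I, r) = Add(Add(Mul(-10, r), Mul(7, I)), I) = Add(Mul(-10, r), Mul(8, I)))
Function('u')(v) = Mul(-8, v) (Function('u')(v) = Mul(Mul(-2, v), 4) = Mul(-8, v))
Add(-2610, Function('u')(Function('Q')(10, -7))) = Add(-2610, Mul(-8, Add(Mul(-10, -7), Mul(8, 10)))) = Add(-2610, Mul(-8, Add(70, 80))) = Add(-2610, Mul(-8, 150)) = Add(-2610, -1200) = -3810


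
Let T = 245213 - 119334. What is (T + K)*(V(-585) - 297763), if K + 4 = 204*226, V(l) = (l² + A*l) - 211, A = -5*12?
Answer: 13646705629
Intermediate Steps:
A = -60
T = 125879
V(l) = -211 + l² - 60*l (V(l) = (l² - 60*l) - 211 = -211 + l² - 60*l)
K = 46100 (K = -4 + 204*226 = -4 + 46104 = 46100)
(T + K)*(V(-585) - 297763) = (125879 + 46100)*((-211 + (-585)² - 60*(-585)) - 297763) = 171979*((-211 + 342225 + 35100) - 297763) = 171979*(377114 - 297763) = 171979*79351 = 13646705629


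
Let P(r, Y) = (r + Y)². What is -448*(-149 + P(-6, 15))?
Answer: 30464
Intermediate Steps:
P(r, Y) = (Y + r)²
-448*(-149 + P(-6, 15)) = -448*(-149 + (15 - 6)²) = -448*(-149 + 9²) = -448*(-149 + 81) = -448*(-68) = 30464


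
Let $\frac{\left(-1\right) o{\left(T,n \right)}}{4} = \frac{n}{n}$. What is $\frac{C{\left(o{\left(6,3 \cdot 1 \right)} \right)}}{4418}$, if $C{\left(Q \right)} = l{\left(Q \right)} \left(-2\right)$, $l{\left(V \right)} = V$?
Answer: $\frac{4}{2209} \approx 0.0018108$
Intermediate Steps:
$o{\left(T,n \right)} = -4$ ($o{\left(T,n \right)} = - 4 \frac{n}{n} = \left(-4\right) 1 = -4$)
$C{\left(Q \right)} = - 2 Q$ ($C{\left(Q \right)} = Q \left(-2\right) = - 2 Q$)
$\frac{C{\left(o{\left(6,3 \cdot 1 \right)} \right)}}{4418} = \frac{\left(-2\right) \left(-4\right)}{4418} = 8 \cdot \frac{1}{4418} = \frac{4}{2209}$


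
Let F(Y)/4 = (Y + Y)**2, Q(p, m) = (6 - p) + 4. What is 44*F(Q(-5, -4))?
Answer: 158400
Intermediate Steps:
Q(p, m) = 10 - p
F(Y) = 16*Y**2 (F(Y) = 4*(Y + Y)**2 = 4*(2*Y)**2 = 4*(4*Y**2) = 16*Y**2)
44*F(Q(-5, -4)) = 44*(16*(10 - 1*(-5))**2) = 44*(16*(10 + 5)**2) = 44*(16*15**2) = 44*(16*225) = 44*3600 = 158400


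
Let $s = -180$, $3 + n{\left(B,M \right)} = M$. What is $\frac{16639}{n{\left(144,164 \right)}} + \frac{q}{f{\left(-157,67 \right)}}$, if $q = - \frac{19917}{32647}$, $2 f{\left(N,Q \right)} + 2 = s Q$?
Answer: $\frac{468017631580}{4528563311} \approx 103.35$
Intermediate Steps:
$n{\left(B,M \right)} = -3 + M$
$f{\left(N,Q \right)} = -1 - 90 Q$ ($f{\left(N,Q \right)} = -1 + \frac{\left(-180\right) Q}{2} = -1 - 90 Q$)
$q = - \frac{19917}{32647}$ ($q = \left(-19917\right) \frac{1}{32647} = - \frac{19917}{32647} \approx -0.61007$)
$\frac{16639}{n{\left(144,164 \right)}} + \frac{q}{f{\left(-157,67 \right)}} = \frac{16639}{-3 + 164} - \frac{19917}{32647 \left(-1 - 6030\right)} = \frac{16639}{161} - \frac{19917}{32647 \left(-1 - 6030\right)} = 16639 \cdot \frac{1}{161} - \frac{19917}{32647 \left(-6031\right)} = \frac{2377}{23} - - \frac{19917}{196894057} = \frac{2377}{23} + \frac{19917}{196894057} = \frac{468017631580}{4528563311}$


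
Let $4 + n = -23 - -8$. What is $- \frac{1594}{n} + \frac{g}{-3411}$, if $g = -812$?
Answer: $\frac{5452562}{64809} \approx 84.133$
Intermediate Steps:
$n = -19$ ($n = -4 - 15 = -19$)
$- \frac{1594}{n} + \frac{g}{-3411} = - \frac{1594}{-19} - \frac{812}{-3411} = \left(-1594\right) \left(- \frac{1}{19}\right) - - \frac{812}{3411} = \frac{1594}{19} + \frac{812}{3411} = \frac{5452562}{64809}$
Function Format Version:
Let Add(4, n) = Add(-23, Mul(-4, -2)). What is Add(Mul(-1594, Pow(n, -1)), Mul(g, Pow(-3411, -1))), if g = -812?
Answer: Rational(5452562, 64809) ≈ 84.133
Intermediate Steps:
n = -19 (n = Add(-4, Add(-23, Mul(-4, -2))) = Add(-4, Add(-23, 8)) = Add(-4, -15) = -19)
Add(Mul(-1594, Pow(n, -1)), Mul(g, Pow(-3411, -1))) = Add(Mul(-1594, Pow(-19, -1)), Mul(-812, Pow(-3411, -1))) = Add(Mul(-1594, Rational(-1, 19)), Mul(-812, Rational(-1, 3411))) = Add(Rational(1594, 19), Rational(812, 3411)) = Rational(5452562, 64809)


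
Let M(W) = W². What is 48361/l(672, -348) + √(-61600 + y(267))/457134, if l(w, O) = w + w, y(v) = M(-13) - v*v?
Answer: 48361/1344 + 2*I*√8295/228567 ≈ 35.983 + 0.00079694*I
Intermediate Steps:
y(v) = 169 - v² (y(v) = (-13)² - v*v = 169 - v²)
l(w, O) = 2*w
48361/l(672, -348) + √(-61600 + y(267))/457134 = 48361/((2*672)) + √(-61600 + (169 - 1*267²))/457134 = 48361/1344 + √(-61600 + (169 - 1*71289))*(1/457134) = 48361*(1/1344) + √(-61600 + (169 - 71289))*(1/457134) = 48361/1344 + √(-61600 - 71120)*(1/457134) = 48361/1344 + √(-132720)*(1/457134) = 48361/1344 + (4*I*√8295)*(1/457134) = 48361/1344 + 2*I*√8295/228567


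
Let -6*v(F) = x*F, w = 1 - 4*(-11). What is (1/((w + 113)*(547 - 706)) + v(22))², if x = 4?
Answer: 15084506761/70123876 ≈ 215.11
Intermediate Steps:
w = 45 (w = 1 + 44 = 45)
v(F) = -2*F/3
(1/((w + 113)*(547 - 706)) + v(22))² = (1/((45 + 113)*(547 - 706)) - ⅔*22)² = (1/(158*(-159)) - 44/3)² = (1/(-25122) - 44/3)² = (-1/25122 - 44/3)² = (-122819/8374)² = 15084506761/70123876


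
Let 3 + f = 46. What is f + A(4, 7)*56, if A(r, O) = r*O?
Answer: 1611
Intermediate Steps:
f = 43 (f = -3 + 46 = 43)
A(r, O) = O*r
f + A(4, 7)*56 = 43 + (7*4)*56 = 43 + 28*56 = 43 + 1568 = 1611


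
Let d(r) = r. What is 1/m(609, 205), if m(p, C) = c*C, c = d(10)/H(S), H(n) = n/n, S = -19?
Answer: 1/2050 ≈ 0.00048780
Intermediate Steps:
H(n) = 1
c = 10 (c = 10/1 = 10*1 = 10)
m(p, C) = 10*C
1/m(609, 205) = 1/(10*205) = 1/2050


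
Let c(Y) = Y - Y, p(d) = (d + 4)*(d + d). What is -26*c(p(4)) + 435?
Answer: 435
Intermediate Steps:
p(d) = 2*d*(4 + d) (p(d) = (4 + d)*(2*d) = 2*d*(4 + d))
c(Y) = 0
-26*c(p(4)) + 435 = -26*0 + 435 = 0 + 435 = 435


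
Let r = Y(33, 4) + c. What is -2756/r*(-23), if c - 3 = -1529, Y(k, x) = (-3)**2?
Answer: -63388/1517 ≈ -41.785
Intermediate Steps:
Y(k, x) = 9
c = -1526 (c = 3 - 1529 = -1526)
r = -1517 (r = 9 - 1526 = -1517)
-2756/r*(-23) = -2756/(-1517)*(-23) = -2756*(-1/1517)*(-23) = (2756/1517)*(-23) = -63388/1517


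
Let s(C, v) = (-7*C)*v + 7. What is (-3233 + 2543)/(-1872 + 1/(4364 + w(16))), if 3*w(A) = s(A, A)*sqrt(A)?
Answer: 1368960/3714047 ≈ 0.36859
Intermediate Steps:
s(C, v) = 7 - 7*C*v (s(C, v) = -7*C*v + 7 = 7 - 7*C*v)
w(A) = sqrt(A)*(7 - 7*A**2)/3 (w(A) = ((7 - 7*A*A)*sqrt(A))/3 = ((7 - 7*A**2)*sqrt(A))/3 = (sqrt(A)*(7 - 7*A**2))/3 = sqrt(A)*(7 - 7*A**2)/3)
(-3233 + 2543)/(-1872 + 1/(4364 + w(16))) = (-3233 + 2543)/(-1872 + 1/(4364 + 7*sqrt(16)*(1 - 1*16**2)/3)) = -690/(-1872 + 1/(4364 + (7/3)*4*(1 - 1*256))) = -690/(-1872 + 1/(4364 + (7/3)*4*(1 - 256))) = -690/(-1872 + 1/(4364 + (7/3)*4*(-255))) = -690/(-1872 + 1/(4364 - 2380)) = -690/(-1872 + 1/1984) = -690/(-3714047/1984) = -690*(-1984/3714047) = 1368960/3714047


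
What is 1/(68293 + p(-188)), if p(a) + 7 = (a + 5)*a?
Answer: 1/102690 ≈ 9.7380e-6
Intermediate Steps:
p(a) = -7 + a*(5 + a) (p(a) = -7 + (a + 5)*a = -7 + (5 + a)*a = -7 + a*(5 + a))
1/(68293 + p(-188)) = 1/(68293 + (-7 + (-188)**2 + 5*(-188))) = 1/(68293 + (-7 + 35344 - 940)) = 1/(68293 + 34397) = 1/102690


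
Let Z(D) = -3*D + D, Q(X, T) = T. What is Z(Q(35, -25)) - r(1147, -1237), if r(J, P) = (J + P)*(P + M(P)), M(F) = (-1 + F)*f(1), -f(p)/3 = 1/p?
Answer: 222980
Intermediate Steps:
f(p) = -3/p
M(F) = 3 - 3*F (M(F) = (-1 + F)*(-3/1) = (-1 + F)*(-3*1) = (-1 + F)*(-3) = 3 - 3*F)
r(J, P) = (3 - 2*P)*(J + P) (r(J, P) = (J + P)*(P + (3 - 3*P)) = (J + P)*(3 - 2*P) = (3 - 2*P)*(J + P))
Z(D) = -2*D
Z(Q(35, -25)) - r(1147, -1237) = -2*(-25) - (-2*(-1237)**2 + 3*1147 + 3*(-1237) - 2*1147*(-1237)) = 50 - (-2*1530169 + 3441 - 3711 + 2837678) = 50 - (-3060338 + 3441 - 3711 + 2837678) = 50 - 1*(-222930) = 50 + 222930 = 222980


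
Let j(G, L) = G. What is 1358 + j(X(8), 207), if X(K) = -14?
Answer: 1344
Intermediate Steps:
1358 + j(X(8), 207) = 1358 - 14 = 1344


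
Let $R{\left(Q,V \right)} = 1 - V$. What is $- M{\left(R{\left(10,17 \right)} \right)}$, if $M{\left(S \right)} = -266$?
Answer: $266$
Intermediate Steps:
$- M{\left(R{\left(10,17 \right)} \right)} = \left(-1\right) \left(-266\right) = 266$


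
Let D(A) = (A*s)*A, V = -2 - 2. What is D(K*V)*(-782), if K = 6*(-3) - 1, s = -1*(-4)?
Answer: -18067328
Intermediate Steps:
s = 4
K = -19 (K = -18 - 1 = -19)
V = -4
D(A) = 4*A² (D(A) = (A*4)*A = (4*A)*A = 4*A²)
D(K*V)*(-782) = (4*(-19*(-4))²)*(-782) = (4*76²)*(-782) = (4*5776)*(-782) = 23104*(-782) = -18067328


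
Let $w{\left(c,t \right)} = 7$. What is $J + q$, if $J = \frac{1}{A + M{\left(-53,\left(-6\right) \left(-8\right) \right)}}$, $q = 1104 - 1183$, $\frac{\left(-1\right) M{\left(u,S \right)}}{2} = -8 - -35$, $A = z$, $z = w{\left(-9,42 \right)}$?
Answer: $- \frac{3714}{47} \approx -79.021$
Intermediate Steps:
$z = 7$
$A = 7$
$M{\left(u,S \right)} = -54$ ($M{\left(u,S \right)} = - 2 \left(-8 - -35\right) = - 2 \left(-8 + 35\right) = \left(-2\right) 27 = -54$)
$q = -79$ ($q = 1104 - 1183 = -79$)
$J = - \frac{1}{47}$ ($J = \frac{1}{7 - 54} = \frac{1}{-47} = - \frac{1}{47} \approx -0.021277$)
$J + q = - \frac{1}{47} - 79 = - \frac{3714}{47}$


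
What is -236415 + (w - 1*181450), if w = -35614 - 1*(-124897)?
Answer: -328582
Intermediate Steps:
w = 89283 (w = -35614 + 124897 = 89283)
-236415 + (w - 1*181450) = -236415 + (89283 - 1*181450) = -236415 + (89283 - 181450) = -236415 - 92167 = -328582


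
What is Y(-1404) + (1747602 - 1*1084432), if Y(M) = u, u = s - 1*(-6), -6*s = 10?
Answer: 1989523/3 ≈ 6.6317e+5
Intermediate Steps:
s = -5/3 (s = -1/6*10 = -5/3 ≈ -1.6667)
u = 13/3 (u = -5/3 - 1*(-6) = -5/3 + 6 = 13/3 ≈ 4.3333)
Y(M) = 13/3
Y(-1404) + (1747602 - 1*1084432) = 13/3 + (1747602 - 1*1084432) = 13/3 + (1747602 - 1084432) = 13/3 + 663170 = 1989523/3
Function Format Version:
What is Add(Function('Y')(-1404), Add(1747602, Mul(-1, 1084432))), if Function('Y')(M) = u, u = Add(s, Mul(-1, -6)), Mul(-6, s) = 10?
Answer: Rational(1989523, 3) ≈ 6.6317e+5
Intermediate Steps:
s = Rational(-5, 3) (s = Mul(Rational(-1, 6), 10) = Rational(-5, 3) ≈ -1.6667)
u = Rational(13, 3) (u = Add(Rational(-5, 3), Mul(-1, -6)) = Add(Rational(-5, 3), 6) = Rational(13, 3) ≈ 4.3333)
Function('Y')(M) = Rational(13, 3)
Add(Function('Y')(-1404), Add(1747602, Mul(-1, 1084432))) = Add(Rational(13, 3), Add(1747602, Mul(-1, 1084432))) = Add(Rational(13, 3), Add(1747602, -1084432)) = Add(Rational(13, 3), 663170) = Rational(1989523, 3)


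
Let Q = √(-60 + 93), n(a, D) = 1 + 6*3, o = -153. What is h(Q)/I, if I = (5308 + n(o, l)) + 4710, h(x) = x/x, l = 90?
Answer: 1/10037 ≈ 9.9631e-5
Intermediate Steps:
n(a, D) = 19 (n(a, D) = 1 + 18 = 19)
Q = √33 ≈ 5.7446
h(x) = 1
I = 10037 (I = (5308 + 19) + 4710 = 5327 + 4710 = 10037)
h(Q)/I = 1/10037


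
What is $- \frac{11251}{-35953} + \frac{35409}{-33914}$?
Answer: $- \frac{891493363}{1219310042} \approx -0.73115$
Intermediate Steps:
$- \frac{11251}{-35953} + \frac{35409}{-33914} = \left(-11251\right) \left(- \frac{1}{35953}\right) + 35409 \left(- \frac{1}{33914}\right) = \frac{11251}{35953} - \frac{35409}{33914} = - \frac{891493363}{1219310042}$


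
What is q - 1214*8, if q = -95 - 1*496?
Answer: -10303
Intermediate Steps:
q = -591 (q = -95 - 496 = -591)
q - 1214*8 = -591 - 1214*8 = -591 - 9712 = -10303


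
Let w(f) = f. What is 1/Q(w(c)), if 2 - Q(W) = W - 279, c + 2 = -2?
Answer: 1/285 ≈ 0.0035088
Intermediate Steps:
c = -4 (c = -2 - 2 = -4)
Q(W) = 281 - W (Q(W) = 2 - (W - 279) = 2 - (-279 + W) = 2 + (279 - W) = 281 - W)
1/Q(w(c)) = 1/(281 - 1*(-4)) = 1/(281 + 4) = 1/285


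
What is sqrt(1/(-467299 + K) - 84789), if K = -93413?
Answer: I*sqrt(6664371880998882)/280356 ≈ 291.19*I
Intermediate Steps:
sqrt(1/(-467299 + K) - 84789) = sqrt(1/(-467299 - 93413) - 84789) = sqrt(1/(-560712) - 84789) = sqrt(-1/560712 - 84789) = sqrt(-47542209769/560712) = I*sqrt(6664371880998882)/280356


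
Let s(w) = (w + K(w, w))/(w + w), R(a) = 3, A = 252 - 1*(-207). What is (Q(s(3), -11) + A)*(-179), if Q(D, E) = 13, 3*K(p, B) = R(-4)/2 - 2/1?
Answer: -84488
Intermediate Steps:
A = 459 (A = 252 + 207 = 459)
K(p, B) = -1/6 (K(p, B) = (3/2 - 2/1)/3 = (3*(1/2) - 2*1)/3 = (3/2 - 2)/3 = (1/3)*(-1/2) = -1/6)
s(w) = (-1/6 + w)/(2*w) (s(w) = (w - 1/6)/(w + w) = (-1/6 + w)/((2*w)) = (-1/6 + w)*(1/(2*w)) = (-1/6 + w)/(2*w))
(Q(s(3), -11) + A)*(-179) = (13 + 459)*(-179) = 472*(-179) = -84488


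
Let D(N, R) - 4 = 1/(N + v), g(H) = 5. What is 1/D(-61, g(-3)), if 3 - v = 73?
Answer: 131/523 ≈ 0.25048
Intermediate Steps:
v = -70 (v = 3 - 1*73 = 3 - 73 = -70)
D(N, R) = 4 + 1/(-70 + N) (D(N, R) = 4 + 1/(N - 70) = 4 + 1/(-70 + N))
1/D(-61, g(-3)) = 1/((-279 + 4*(-61))/(-70 - 61)) = 1/((-279 - 244)/(-131)) = 1/(-1/131*(-523)) = 1/(523/131) = 131/523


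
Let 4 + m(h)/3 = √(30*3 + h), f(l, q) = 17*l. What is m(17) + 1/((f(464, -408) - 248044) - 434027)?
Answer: -8090197/674183 + 3*√107 ≈ 19.032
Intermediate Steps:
m(h) = -12 + 3*√(90 + h) (m(h) = -12 + 3*√(30*3 + h) = -12 + 3*√(90 + h))
m(17) + 1/((f(464, -408) - 248044) - 434027) = (-12 + 3*√(90 + 17)) + 1/((17*464 - 248044) - 434027) = (-12 + 3*√107) + 1/((7888 - 248044) - 434027) = (-12 + 3*√107) + 1/(-240156 - 434027) = (-12 + 3*√107) + 1/(-674183) = (-12 + 3*√107) - 1/674183 = -8090197/674183 + 3*√107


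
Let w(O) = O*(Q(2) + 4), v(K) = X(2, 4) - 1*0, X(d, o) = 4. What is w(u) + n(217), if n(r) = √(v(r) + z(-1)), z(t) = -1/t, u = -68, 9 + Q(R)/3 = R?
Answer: 1156 + √5 ≈ 1158.2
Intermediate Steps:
Q(R) = -27 + 3*R
v(K) = 4 (v(K) = 4 - 1*0 = 4 + 0 = 4)
w(O) = -17*O (w(O) = O*((-27 + 3*2) + 4) = O*((-27 + 6) + 4) = O*(-21 + 4) = O*(-17) = -17*O)
n(r) = √5 (n(r) = √(4 - 1/(-1)) = √(4 - 1*(-1)) = √(4 + 1) = √5)
w(u) + n(217) = -17*(-68) + √5 = 1156 + √5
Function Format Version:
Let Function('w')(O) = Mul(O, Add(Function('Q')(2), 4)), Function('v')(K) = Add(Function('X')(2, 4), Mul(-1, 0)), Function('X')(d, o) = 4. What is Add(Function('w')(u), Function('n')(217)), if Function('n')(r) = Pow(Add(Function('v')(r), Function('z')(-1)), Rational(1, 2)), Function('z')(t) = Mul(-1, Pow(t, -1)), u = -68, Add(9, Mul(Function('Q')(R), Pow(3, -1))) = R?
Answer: Add(1156, Pow(5, Rational(1, 2))) ≈ 1158.2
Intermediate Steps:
Function('Q')(R) = Add(-27, Mul(3, R))
Function('v')(K) = 4 (Function('v')(K) = Add(4, Mul(-1, 0)) = Add(4, 0) = 4)
Function('w')(O) = Mul(-17, O) (Function('w')(O) = Mul(O, Add(Add(-27, Mul(3, 2)), 4)) = Mul(O, Add(Add(-27, 6), 4)) = Mul(O, Add(-21, 4)) = Mul(O, -17) = Mul(-17, O))
Function('n')(r) = Pow(5, Rational(1, 2)) (Function('n')(r) = Pow(Add(4, Mul(-1, Pow(-1, -1))), Rational(1, 2)) = Pow(Add(4, Mul(-1, -1)), Rational(1, 2)) = Pow(Add(4, 1), Rational(1, 2)) = Pow(5, Rational(1, 2)))
Add(Function('w')(u), Function('n')(217)) = Add(Mul(-17, -68), Pow(5, Rational(1, 2))) = Add(1156, Pow(5, Rational(1, 2)))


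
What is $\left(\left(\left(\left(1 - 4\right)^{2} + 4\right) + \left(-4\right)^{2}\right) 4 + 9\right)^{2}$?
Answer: $15625$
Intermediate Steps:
$\left(\left(\left(\left(1 - 4\right)^{2} + 4\right) + \left(-4\right)^{2}\right) 4 + 9\right)^{2} = \left(\left(\left(\left(-3\right)^{2} + 4\right) + 16\right) 4 + 9\right)^{2} = \left(\left(\left(9 + 4\right) + 16\right) 4 + 9\right)^{2} = \left(\left(13 + 16\right) 4 + 9\right)^{2} = \left(29 \cdot 4 + 9\right)^{2} = \left(116 + 9\right)^{2} = 125^{2} = 15625$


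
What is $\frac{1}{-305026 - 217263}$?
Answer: $- \frac{1}{522289} \approx -1.9147 \cdot 10^{-6}$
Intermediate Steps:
$\frac{1}{-305026 - 217263} = \frac{1}{-522289} = - \frac{1}{522289}$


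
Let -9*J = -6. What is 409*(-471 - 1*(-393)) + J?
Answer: -95704/3 ≈ -31901.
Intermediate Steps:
J = 2/3 (J = -1/9*(-6) = 2/3 ≈ 0.66667)
409*(-471 - 1*(-393)) + J = 409*(-471 - 1*(-393)) + 2/3 = 409*(-471 + 393) + 2/3 = 409*(-78) + 2/3 = -31902 + 2/3 = -95704/3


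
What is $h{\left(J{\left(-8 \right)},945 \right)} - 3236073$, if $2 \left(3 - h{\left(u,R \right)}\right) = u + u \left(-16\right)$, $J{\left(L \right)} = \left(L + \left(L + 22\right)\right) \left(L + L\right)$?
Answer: $-3236790$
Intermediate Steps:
$J{\left(L \right)} = 2 L \left(22 + 2 L\right)$ ($J{\left(L \right)} = \left(L + \left(22 + L\right)\right) 2 L = \left(22 + 2 L\right) 2 L = 2 L \left(22 + 2 L\right)$)
$h{\left(u,R \right)} = 3 + \frac{15 u}{2}$ ($h{\left(u,R \right)} = 3 - \frac{u + u \left(-16\right)}{2} = 3 - \frac{u - 16 u}{2} = 3 - \frac{\left(-15\right) u}{2} = 3 + \frac{15 u}{2}$)
$h{\left(J{\left(-8 \right)},945 \right)} - 3236073 = \left(3 + \frac{15 \cdot 4 \left(-8\right) \left(11 - 8\right)}{2}\right) - 3236073 = \left(3 + \frac{15 \cdot 4 \left(-8\right) 3}{2}\right) - 3236073 = \left(3 + \frac{15}{2} \left(-96\right)\right) - 3236073 = \left(3 - 720\right) - 3236073 = -717 - 3236073 = -3236790$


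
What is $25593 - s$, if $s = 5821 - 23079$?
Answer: $42851$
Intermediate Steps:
$s = -17258$
$25593 - s = 25593 - -17258 = 25593 + 17258 = 42851$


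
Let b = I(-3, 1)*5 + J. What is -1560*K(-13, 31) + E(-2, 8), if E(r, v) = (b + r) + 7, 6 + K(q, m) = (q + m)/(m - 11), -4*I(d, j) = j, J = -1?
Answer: 31835/4 ≈ 7958.8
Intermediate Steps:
I(d, j) = -j/4
b = -9/4 (b = -1/4*1*5 - 1 = -1/4*5 - 1 = -5/4 - 1 = -9/4 ≈ -2.2500)
K(q, m) = -6 + (m + q)/(-11 + m) (K(q, m) = -6 + (q + m)/(m - 11) = -6 + (m + q)/(-11 + m))
E(r, v) = 19/4 + r (E(r, v) = (-9/4 + r) + 7 = 19/4 + r)
-1560*K(-13, 31) + E(-2, 8) = -1560*(66 - 13 - 5*31)/(-11 + 31) + (19/4 - 2) = -1560*(66 - 13 - 155)/20 + 11/4 = -78*(-102) + 11/4 = -1560*(-51/10) + 11/4 = 7956 + 11/4 = 31835/4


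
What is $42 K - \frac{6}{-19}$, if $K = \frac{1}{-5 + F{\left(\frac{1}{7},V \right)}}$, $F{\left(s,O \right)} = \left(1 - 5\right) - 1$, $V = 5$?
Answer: $- \frac{369}{95} \approx -3.8842$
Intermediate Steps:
$F{\left(s,O \right)} = -5$ ($F{\left(s,O \right)} = -4 - 1 = -5$)
$K = - \frac{1}{10}$ ($K = \frac{1}{-5 - 5} = \frac{1}{-10} = - \frac{1}{10} \approx -0.1$)
$42 K - \frac{6}{-19} = 42 \left(- \frac{1}{10}\right) - \frac{6}{-19} = - \frac{21}{5} - - \frac{6}{19} = - \frac{21}{5} + \frac{6}{19} = - \frac{369}{95}$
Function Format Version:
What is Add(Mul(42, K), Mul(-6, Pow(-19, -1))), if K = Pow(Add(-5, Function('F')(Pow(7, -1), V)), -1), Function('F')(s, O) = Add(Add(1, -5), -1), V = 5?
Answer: Rational(-369, 95) ≈ -3.8842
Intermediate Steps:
Function('F')(s, O) = -5 (Function('F')(s, O) = Add(-4, -1) = -5)
K = Rational(-1, 10) (K = Pow(Add(-5, -5), -1) = Pow(-10, -1) = Rational(-1, 10) ≈ -0.10000)
Add(Mul(42, K), Mul(-6, Pow(-19, -1))) = Add(Mul(42, Rational(-1, 10)), Mul(-6, Pow(-19, -1))) = Add(Rational(-21, 5), Mul(-6, Rational(-1, 19))) = Add(Rational(-21, 5), Rational(6, 19)) = Rational(-369, 95)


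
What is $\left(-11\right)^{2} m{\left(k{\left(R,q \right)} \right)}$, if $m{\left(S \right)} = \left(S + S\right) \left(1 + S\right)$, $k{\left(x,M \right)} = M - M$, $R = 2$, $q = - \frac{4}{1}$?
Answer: $0$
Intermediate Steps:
$q = -4$ ($q = \left(-4\right) 1 = -4$)
$k{\left(x,M \right)} = 0$
$m{\left(S \right)} = 2 S \left(1 + S\right)$
$\left(-11\right)^{2} m{\left(k{\left(R,q \right)} \right)} = \left(-11\right)^{2} \cdot 2 \cdot 0 \left(1 + 0\right) = 121 \cdot 2 \cdot 0 \cdot 1 = 121 \cdot 0 = 0$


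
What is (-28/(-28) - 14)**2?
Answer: 169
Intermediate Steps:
(-28/(-28) - 14)**2 = (-28*(-1/28) - 14)**2 = (1 - 14)**2 = (-13)**2 = 169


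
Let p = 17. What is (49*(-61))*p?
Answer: -50813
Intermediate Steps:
(49*(-61))*p = (49*(-61))*17 = -2989*17 = -50813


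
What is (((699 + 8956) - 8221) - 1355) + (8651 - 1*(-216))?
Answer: 8946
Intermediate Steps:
(((699 + 8956) - 8221) - 1355) + (8651 - 1*(-216)) = ((9655 - 8221) - 1355) + (8651 + 216) = (1434 - 1355) + 8867 = 79 + 8867 = 8946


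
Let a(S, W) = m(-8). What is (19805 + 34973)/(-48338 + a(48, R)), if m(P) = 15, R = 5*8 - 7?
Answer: -54778/48323 ≈ -1.1336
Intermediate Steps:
R = 33 (R = 40 - 7 = 33)
a(S, W) = 15
(19805 + 34973)/(-48338 + a(48, R)) = (19805 + 34973)/(-48338 + 15) = 54778/(-48323) = 54778*(-1/48323) = -54778/48323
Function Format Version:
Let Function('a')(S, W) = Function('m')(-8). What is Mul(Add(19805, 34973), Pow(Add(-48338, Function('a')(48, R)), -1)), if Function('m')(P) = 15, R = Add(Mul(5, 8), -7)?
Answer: Rational(-54778, 48323) ≈ -1.1336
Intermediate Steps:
R = 33 (R = Add(40, -7) = 33)
Function('a')(S, W) = 15
Mul(Add(19805, 34973), Pow(Add(-48338, Function('a')(48, R)), -1)) = Mul(Add(19805, 34973), Pow(Add(-48338, 15), -1)) = Mul(54778, Pow(-48323, -1)) = Mul(54778, Rational(-1, 48323)) = Rational(-54778, 48323)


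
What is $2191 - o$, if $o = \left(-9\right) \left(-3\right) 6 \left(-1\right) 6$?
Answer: $3163$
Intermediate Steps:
$o = -972$ ($o = 27 \left(\left(-6\right) 6\right) = 27 \left(-36\right) = -972$)
$2191 - o = 2191 - -972 = 2191 + 972 = 3163$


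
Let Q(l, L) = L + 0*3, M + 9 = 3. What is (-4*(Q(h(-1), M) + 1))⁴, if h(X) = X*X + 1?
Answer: 160000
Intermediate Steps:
M = -6 (M = -9 + 3 = -6)
h(X) = 1 + X² (h(X) = X² + 1 = 1 + X²)
Q(l, L) = L (Q(l, L) = L + 0 = L)
(-4*(Q(h(-1), M) + 1))⁴ = (-4*(-6 + 1))⁴ = (-4*(-5))⁴ = 20⁴ = 160000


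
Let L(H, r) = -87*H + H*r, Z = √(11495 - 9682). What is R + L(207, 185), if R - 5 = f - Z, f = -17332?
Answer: 2959 - 7*√37 ≈ 2916.4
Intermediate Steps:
Z = 7*√37 (Z = √1813 = 7*√37 ≈ 42.579)
R = -17327 - 7*√37 (R = 5 + (-17332 - 7*√37) = -17327 - 7*√37 ≈ -17370.)
R + L(207, 185) = (-17327 - 7*√37) + 207*(-87 + 185) = (-17327 - 7*√37) + 207*98 = (-17327 - 7*√37) + 20286 = 2959 - 7*√37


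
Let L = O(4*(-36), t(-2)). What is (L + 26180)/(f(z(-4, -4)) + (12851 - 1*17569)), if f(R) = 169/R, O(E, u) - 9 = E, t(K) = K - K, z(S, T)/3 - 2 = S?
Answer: -156270/28477 ≈ -5.4876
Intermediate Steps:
z(S, T) = 6 + 3*S
t(K) = 0
O(E, u) = 9 + E
L = -135 (L = 9 + 4*(-36) = 9 - 144 = -135)
(L + 26180)/(f(z(-4, -4)) + (12851 - 1*17569)) = (-135 + 26180)/(169/(6 + 3*(-4)) + (12851 - 1*17569)) = 26045/(169/(6 - 12) + (12851 - 17569)) = 26045/(169/(-6) - 4718) = 26045/(169*(-⅙) - 4718) = 26045/(-169/6 - 4718) = 26045/(-28477/6) = 26045*(-6/28477) = -156270/28477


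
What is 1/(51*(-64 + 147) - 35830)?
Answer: -1/31597 ≈ -3.1649e-5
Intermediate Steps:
1/(51*(-64 + 147) - 35830) = 1/(51*83 - 35830) = 1/(4233 - 35830) = 1/(-31597) = -1/31597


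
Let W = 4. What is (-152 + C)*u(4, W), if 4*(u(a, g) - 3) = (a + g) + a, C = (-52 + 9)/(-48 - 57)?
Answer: -31834/35 ≈ -909.54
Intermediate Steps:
C = 43/105 (C = -43/(-105) = -43*(-1/105) = 43/105 ≈ 0.40952)
u(a, g) = 3 + a/2 + g/4 (u(a, g) = 3 + ((a + g) + a)/4 = 3 + (g + 2*a)/4 = 3 + (a/2 + g/4) = 3 + a/2 + g/4)
(-152 + C)*u(4, W) = (-152 + 43/105)*(3 + (½)*4 + (¼)*4) = -15917*(3 + 2 + 1)/105 = -15917/105*6 = -31834/35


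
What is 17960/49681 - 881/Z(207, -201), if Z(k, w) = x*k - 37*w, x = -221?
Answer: 731816561/1903279110 ≈ 0.38450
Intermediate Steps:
Z(k, w) = -221*k - 37*w
17960/49681 - 881/Z(207, -201) = 17960/49681 - 881/(-221*207 - 37*(-201)) = 17960*(1/49681) - 881/(-45747 + 7437) = 17960/49681 - 881/(-38310) = 17960/49681 - 881*(-1/38310) = 17960/49681 + 881/38310 = 731816561/1903279110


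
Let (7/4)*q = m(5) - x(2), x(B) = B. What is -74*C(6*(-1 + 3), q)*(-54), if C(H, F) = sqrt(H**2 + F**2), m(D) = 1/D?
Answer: 47952*sqrt(1234)/35 ≈ 48128.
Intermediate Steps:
m(D) = 1/D
q = -36/35 (q = 4*(1/5 - 1*2)/7 = 4*(1/5 - 2)/7 = (4/7)*(-9/5) = -36/35 ≈ -1.0286)
C(H, F) = sqrt(F**2 + H**2)
-74*C(6*(-1 + 3), q)*(-54) = -74*sqrt((-36/35)**2 + (6*(-1 + 3))**2)*(-54) = -74*sqrt(1296/1225 + (6*2)**2)*(-54) = -74*sqrt(1296/1225 + 12**2)*(-54) = -74*sqrt(1296/1225 + 144)*(-54) = -888*sqrt(1234)/35*(-54) = 47952*sqrt(1234)/35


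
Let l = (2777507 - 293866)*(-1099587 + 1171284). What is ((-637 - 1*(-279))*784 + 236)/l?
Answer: -280436/178069608777 ≈ -1.5749e-6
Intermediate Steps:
l = 178069608777 (l = 2483641*71697 = 178069608777)
((-637 - 1*(-279))*784 + 236)/l = ((-637 - 1*(-279))*784 + 236)/178069608777 = ((-637 + 279)*784 + 236)*(1/178069608777) = (-358*784 + 236)*(1/178069608777) = (-280672 + 236)*(1/178069608777) = -280436*1/178069608777 = -280436/178069608777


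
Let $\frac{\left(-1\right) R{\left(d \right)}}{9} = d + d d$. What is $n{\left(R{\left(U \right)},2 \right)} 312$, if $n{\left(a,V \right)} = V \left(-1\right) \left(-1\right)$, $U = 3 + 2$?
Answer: $624$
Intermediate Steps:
$U = 5$
$R{\left(d \right)} = - 9 d - 9 d^{2}$ ($R{\left(d \right)} = - 9 \left(d + d d\right) = - 9 \left(d + d^{2}\right) = - 9 d - 9 d^{2}$)
$n{\left(a,V \right)} = V$ ($n{\left(a,V \right)} = - V \left(-1\right) = V$)
$n{\left(R{\left(U \right)},2 \right)} 312 = 2 \cdot 312 = 624$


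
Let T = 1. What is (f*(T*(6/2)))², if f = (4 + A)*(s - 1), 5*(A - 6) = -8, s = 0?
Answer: 15876/25 ≈ 635.04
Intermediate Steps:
A = 22/5 (A = 6 + (⅕)*(-8) = 6 - 8/5 = 22/5 ≈ 4.4000)
f = -42/5 (f = (4 + 22/5)*(0 - 1) = (42/5)*(-1) = -42/5 ≈ -8.4000)
(f*(T*(6/2)))² = (-42*6/2/5)² = (-42*6*(½)/5)² = (-42*3/5)² = (-42/5*3)² = (-126/5)² = 15876/25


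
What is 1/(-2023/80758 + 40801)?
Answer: 80758/3295005135 ≈ 2.4509e-5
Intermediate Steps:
1/(-2023/80758 + 40801) = 1/(3295005135/80758) = 80758/3295005135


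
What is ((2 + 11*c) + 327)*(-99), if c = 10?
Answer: -43461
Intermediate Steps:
((2 + 11*c) + 327)*(-99) = ((2 + 11*10) + 327)*(-99) = ((2 + 110) + 327)*(-99) = (112 + 327)*(-99) = 439*(-99) = -43461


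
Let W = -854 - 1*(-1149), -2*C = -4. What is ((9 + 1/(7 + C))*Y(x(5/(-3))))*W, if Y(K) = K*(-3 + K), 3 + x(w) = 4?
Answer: -48380/9 ≈ -5375.6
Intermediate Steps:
C = 2 (C = -½*(-4) = 2)
x(w) = 1 (x(w) = -3 + 4 = 1)
W = 295 (W = -854 + 1149 = 295)
((9 + 1/(7 + C))*Y(x(5/(-3))))*W = ((9 + 1/(7 + 2))*(1*(-3 + 1)))*295 = ((9 + 1/9)*(1*(-2)))*295 = ((9 + ⅑)*(-2))*295 = ((82/9)*(-2))*295 = -164/9*295 = -48380/9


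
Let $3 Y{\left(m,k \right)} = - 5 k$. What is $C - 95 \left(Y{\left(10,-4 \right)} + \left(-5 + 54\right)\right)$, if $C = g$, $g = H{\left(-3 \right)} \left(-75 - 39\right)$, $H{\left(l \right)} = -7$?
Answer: $- \frac{13471}{3} \approx -4490.3$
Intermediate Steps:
$Y{\left(m,k \right)} = - \frac{5 k}{3}$ ($Y{\left(m,k \right)} = \frac{\left(-5\right) k}{3} = - \frac{5 k}{3}$)
$g = 798$ ($g = - 7 \left(-75 - 39\right) = \left(-7\right) \left(-114\right) = 798$)
$C = 798$
$C - 95 \left(Y{\left(10,-4 \right)} + \left(-5 + 54\right)\right) = 798 - 95 \left(\left(- \frac{5}{3}\right) \left(-4\right) + \left(-5 + 54\right)\right) = 798 - 95 \left(\frac{20}{3} + 49\right) = 798 - \frac{15865}{3} = - \frac{13471}{3}$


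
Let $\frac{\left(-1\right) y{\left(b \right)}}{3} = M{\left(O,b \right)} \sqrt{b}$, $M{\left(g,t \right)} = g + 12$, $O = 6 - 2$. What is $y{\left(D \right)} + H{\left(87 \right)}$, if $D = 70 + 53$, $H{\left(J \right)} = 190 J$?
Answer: $16530 - 48 \sqrt{123} \approx 15998.0$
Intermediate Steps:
$O = 4$ ($O = 6 - 2 = 4$)
$M{\left(g,t \right)} = 12 + g$
$D = 123$
$y{\left(b \right)} = - 48 \sqrt{b}$ ($y{\left(b \right)} = - 3 \left(12 + 4\right) \sqrt{b} = - 3 \cdot 16 \sqrt{b} = - 48 \sqrt{b}$)
$y{\left(D \right)} + H{\left(87 \right)} = - 48 \sqrt{123} + 190 \cdot 87 = - 48 \sqrt{123} + 16530 = 16530 - 48 \sqrt{123}$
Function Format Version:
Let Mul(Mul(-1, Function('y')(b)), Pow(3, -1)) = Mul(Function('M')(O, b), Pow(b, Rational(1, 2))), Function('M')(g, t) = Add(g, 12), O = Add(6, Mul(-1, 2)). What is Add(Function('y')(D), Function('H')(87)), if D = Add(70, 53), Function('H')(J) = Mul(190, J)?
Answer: Add(16530, Mul(-48, Pow(123, Rational(1, 2)))) ≈ 15998.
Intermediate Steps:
O = 4 (O = Add(6, -2) = 4)
Function('M')(g, t) = Add(12, g)
D = 123
Function('y')(b) = Mul(-48, Pow(b, Rational(1, 2))) (Function('y')(b) = Mul(-3, Mul(Add(12, 4), Pow(b, Rational(1, 2)))) = Mul(-3, Mul(16, Pow(b, Rational(1, 2)))) = Mul(-48, Pow(b, Rational(1, 2))))
Add(Function('y')(D), Function('H')(87)) = Add(Mul(-48, Pow(123, Rational(1, 2))), Mul(190, 87)) = Add(Mul(-48, Pow(123, Rational(1, 2))), 16530) = Add(16530, Mul(-48, Pow(123, Rational(1, 2))))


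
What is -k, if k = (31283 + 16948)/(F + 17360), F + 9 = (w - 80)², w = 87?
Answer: -16077/5800 ≈ -2.7719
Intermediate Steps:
F = 40 (F = -9 + (87 - 80)² = -9 + 7² = -9 + 49 = 40)
k = 16077/5800 (k = (31283 + 16948)/(40 + 17360) = 48231/17400 = 48231*(1/17400) = 16077/5800 ≈ 2.7719)
-k = -1*16077/5800 = -16077/5800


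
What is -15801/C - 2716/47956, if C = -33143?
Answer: 7258004/17276149 ≈ 0.42012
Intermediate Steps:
-15801/C - 2716/47956 = -15801/(-33143) - 2716/47956 = -15801*(-1/33143) - 2716*1/47956 = 687/1441 - 679/11989 = 7258004/17276149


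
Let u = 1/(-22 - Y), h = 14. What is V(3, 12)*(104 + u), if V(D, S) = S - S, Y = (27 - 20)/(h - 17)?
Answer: 0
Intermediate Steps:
Y = -7/3 (Y = (27 - 20)/(14 - 17) = 7/(-3) = 7*(-1/3) = -7/3 ≈ -2.3333)
V(D, S) = 0
u = -3/59 (u = 1/(-22 - 1*(-7/3)) = 1/(-22 + 7/3) = 1/(-59/3) = -3/59 ≈ -0.050847)
V(3, 12)*(104 + u) = 0*(104 - 3/59) = 0*(6133/59) = 0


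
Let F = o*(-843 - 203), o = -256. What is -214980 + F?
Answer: 52796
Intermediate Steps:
F = 267776 (F = -256*(-843 - 203) = -256*(-1046) = 267776)
-214980 + F = -214980 + 267776 = 52796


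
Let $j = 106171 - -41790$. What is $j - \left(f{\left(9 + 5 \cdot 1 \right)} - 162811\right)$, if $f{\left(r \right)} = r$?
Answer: $310758$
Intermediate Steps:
$j = 147961$ ($j = 106171 + 41790 = 147961$)
$j - \left(f{\left(9 + 5 \cdot 1 \right)} - 162811\right) = 147961 - \left(\left(9 + 5 \cdot 1\right) - 162811\right) = 147961 - \left(\left(9 + 5\right) - 162811\right) = 147961 - \left(14 - 162811\right) = 147961 - -162797 = 147961 + 162797 = 310758$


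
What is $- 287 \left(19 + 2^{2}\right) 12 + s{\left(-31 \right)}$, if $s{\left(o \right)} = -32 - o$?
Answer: $-79213$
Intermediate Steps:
$- 287 \left(19 + 2^{2}\right) 12 + s{\left(-31 \right)} = - 287 \left(19 + 2^{2}\right) 12 - 1 = - 287 \left(19 + 4\right) 12 + \left(-32 + 31\right) = - 287 \cdot 23 \cdot 12 - 1 = \left(-287\right) 276 - 1 = -79212 - 1 = -79213$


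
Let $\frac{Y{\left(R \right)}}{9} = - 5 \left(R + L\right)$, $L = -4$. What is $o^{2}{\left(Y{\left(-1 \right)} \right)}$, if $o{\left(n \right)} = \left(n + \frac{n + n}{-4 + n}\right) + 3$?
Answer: $\frac{2584502244}{48841} \approx 52917.0$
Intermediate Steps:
$Y{\left(R \right)} = 180 - 45 R$ ($Y{\left(R \right)} = 9 \left(- 5 \left(R - 4\right)\right) = 9 \left(- 5 \left(-4 + R\right)\right) = 9 \left(20 - 5 R\right) = 180 - 45 R$)
$o{\left(n \right)} = 3 + n + \frac{2 n}{-4 + n}$ ($o{\left(n \right)} = \left(n + \frac{2 n}{-4 + n}\right) + 3 = 3 + n + \frac{2 n}{-4 + n}$)
$o^{2}{\left(Y{\left(-1 \right)} \right)} = \left(\frac{-12 + \left(180 - -45\right) + \left(180 - -45\right)^{2}}{-4 + \left(180 - -45\right)}\right)^{2} = \left(\frac{-12 + \left(180 + 45\right) + \left(180 + 45\right)^{2}}{-4 + \left(180 + 45\right)}\right)^{2} = \left(\frac{-12 + 225 + 225^{2}}{-4 + 225}\right)^{2} = \left(\frac{-12 + 225 + 50625}{221}\right)^{2} = \left(\frac{1}{221} \cdot 50838\right)^{2} = \left(\frac{50838}{221}\right)^{2} = \frac{2584502244}{48841}$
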